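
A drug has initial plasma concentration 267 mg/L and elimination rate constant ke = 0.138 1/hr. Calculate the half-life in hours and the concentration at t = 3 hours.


t_half = ln(2) / ke = 0.693147 / 0.138 = 5.023 hr
C(t) = C0 * exp(-ke*t) = 267 * exp(-0.138*3)
C(3) = 176.5 mg/L


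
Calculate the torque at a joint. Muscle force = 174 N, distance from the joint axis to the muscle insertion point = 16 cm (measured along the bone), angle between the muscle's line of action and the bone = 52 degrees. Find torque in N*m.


Torque = F * d * sin(theta)   (moment arm = d*sin(theta))
d = 16 cm = 0.16 m
Torque = 174 * 0.16 * sin(52)
Torque = 21.94 N*m


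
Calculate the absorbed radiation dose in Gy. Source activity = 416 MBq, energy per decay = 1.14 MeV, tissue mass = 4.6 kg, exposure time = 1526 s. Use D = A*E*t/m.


A = 416 MBq = 4.1600e+08 Bq
E = 1.14 MeV = 1.82628e-13 J
D = A*E*t/m = 4.1600e+08*1.82628e-13*1526/4.6
D = 0.0252 Gy


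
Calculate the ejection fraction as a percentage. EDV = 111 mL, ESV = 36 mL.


SV = EDV - ESV = 111 - 36 = 75 mL
EF = SV/EDV * 100 = 75/111 * 100
EF = 67.57%


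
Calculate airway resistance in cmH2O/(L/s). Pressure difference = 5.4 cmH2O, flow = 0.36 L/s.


R = dP / flow
R = 5.4 / 0.36
R = 15 cmH2O/(L/s)


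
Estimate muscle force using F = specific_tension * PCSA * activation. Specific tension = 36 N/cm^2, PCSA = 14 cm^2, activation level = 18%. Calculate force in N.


F = sigma * PCSA * activation
F = 36 * 14 * 0.18
F = 90.72 N


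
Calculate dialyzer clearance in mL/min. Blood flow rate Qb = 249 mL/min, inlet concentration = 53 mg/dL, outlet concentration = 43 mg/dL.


K = Qb * (Cb_in - Cb_out) / Cb_in
K = 249 * (53 - 43) / 53
K = 46.98 mL/min


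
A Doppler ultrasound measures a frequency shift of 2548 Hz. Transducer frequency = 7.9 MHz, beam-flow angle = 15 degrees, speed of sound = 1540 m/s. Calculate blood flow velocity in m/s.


v = fd * c / (2 * f0 * cos(theta))
v = 2548 * 1540 / (2 * 7.9000e+06 * cos(15))
v = 0.2571 m/s


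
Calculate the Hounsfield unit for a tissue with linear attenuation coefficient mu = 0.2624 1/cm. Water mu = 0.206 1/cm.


HU = ((mu_tissue - mu_water) / mu_water) * 1000
HU = ((0.2624 - 0.206) / 0.206) * 1000
HU = 273.8


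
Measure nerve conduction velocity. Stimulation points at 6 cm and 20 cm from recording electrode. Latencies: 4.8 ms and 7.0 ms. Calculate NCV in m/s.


Distance = (20 - 6) / 100 = 0.14 m
dt = (7.0 - 4.8) / 1000 = 0.0022 s
NCV = dist / dt = 63.64 m/s


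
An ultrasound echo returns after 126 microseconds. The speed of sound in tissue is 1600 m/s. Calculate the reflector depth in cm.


depth = c * t / 2
t = 126 us = 1.2600e-04 s
depth = 1600 * 1.2600e-04 / 2
depth = 0.1008 m = 10.08 cm


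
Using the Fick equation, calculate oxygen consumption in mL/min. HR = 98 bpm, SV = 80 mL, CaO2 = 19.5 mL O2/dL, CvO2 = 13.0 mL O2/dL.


CO = HR*SV = 98*80/1000 = 7.84 L/min
a-v O2 diff = 19.5 - 13.0 = 6.5 mL/dL
VO2 = CO * (CaO2-CvO2) * 10 dL/L
VO2 = 7.84 * 6.5 * 10
VO2 = 509.6 mL/min


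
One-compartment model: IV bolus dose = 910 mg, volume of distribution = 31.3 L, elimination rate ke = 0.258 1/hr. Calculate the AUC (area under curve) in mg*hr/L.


C0 = Dose/Vd = 910/31.3 = 29.0735 mg/L
AUC = C0/ke = 29.0735/0.258
AUC = 112.7 mg*hr/L


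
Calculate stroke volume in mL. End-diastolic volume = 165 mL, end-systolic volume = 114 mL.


SV = EDV - ESV
SV = 165 - 114
SV = 51 mL


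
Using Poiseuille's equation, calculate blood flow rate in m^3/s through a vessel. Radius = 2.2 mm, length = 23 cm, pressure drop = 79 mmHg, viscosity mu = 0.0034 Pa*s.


Q = pi*r^4*dP / (8*mu*L)
r = 0.0022 m, L = 0.23 m
dP = 79 mmHg = 10532.438 Pa
Q = 1.2390e-04 m^3/s


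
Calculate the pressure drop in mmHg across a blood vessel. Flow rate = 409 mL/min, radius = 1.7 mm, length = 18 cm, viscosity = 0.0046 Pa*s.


dP = 8*mu*L*Q / (pi*r^4)
Q = 409 mL/min = 6.81667e-06 m^3/s
dP = 1720.87 Pa = 1720.87 / 133.322 mmHg = 12.91 mmHg


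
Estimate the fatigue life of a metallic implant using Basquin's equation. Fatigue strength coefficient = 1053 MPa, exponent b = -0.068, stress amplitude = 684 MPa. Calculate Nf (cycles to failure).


sigma_a = sigma_f' * (2Nf)^b
2Nf = (sigma_a/sigma_f')^(1/b)
2Nf = (684/1053)^(1/-0.068)
2Nf = 569.47485
Nf = 284.7


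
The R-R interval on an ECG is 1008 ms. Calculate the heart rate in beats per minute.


HR = 60 / RR_interval(s)
RR = 1008 ms = 1.008 s
HR = 60 / 1.008 = 59.52 bpm


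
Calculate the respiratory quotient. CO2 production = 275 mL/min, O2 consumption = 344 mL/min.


RQ = VCO2 / VO2
RQ = 275 / 344
RQ = 0.7994


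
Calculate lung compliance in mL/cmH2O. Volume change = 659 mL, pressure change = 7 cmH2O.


C = dV / dP
C = 659 / 7
C = 94.14 mL/cmH2O


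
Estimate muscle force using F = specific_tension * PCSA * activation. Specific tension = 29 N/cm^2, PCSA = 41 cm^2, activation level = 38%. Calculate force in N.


F = sigma * PCSA * activation
F = 29 * 41 * 0.38
F = 451.8 N


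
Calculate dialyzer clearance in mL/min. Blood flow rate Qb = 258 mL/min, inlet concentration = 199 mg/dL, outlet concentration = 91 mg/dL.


K = Qb * (Cb_in - Cb_out) / Cb_in
K = 258 * (199 - 91) / 199
K = 140 mL/min


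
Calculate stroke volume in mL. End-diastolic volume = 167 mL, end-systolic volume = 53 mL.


SV = EDV - ESV
SV = 167 - 53
SV = 114 mL


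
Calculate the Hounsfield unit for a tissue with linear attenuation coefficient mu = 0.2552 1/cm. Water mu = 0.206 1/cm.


HU = ((mu_tissue - mu_water) / mu_water) * 1000
HU = ((0.2552 - 0.206) / 0.206) * 1000
HU = 238.8


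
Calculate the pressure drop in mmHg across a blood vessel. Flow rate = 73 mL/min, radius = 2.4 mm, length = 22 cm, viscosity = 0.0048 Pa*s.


dP = 8*mu*L*Q / (pi*r^4)
Q = 73 mL/min = 1.21667e-06 m^3/s
dP = 98.6125 Pa = 98.6125 / 133.322 mmHg = 0.7397 mmHg


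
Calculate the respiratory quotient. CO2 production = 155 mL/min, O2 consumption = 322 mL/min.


RQ = VCO2 / VO2
RQ = 155 / 322
RQ = 0.4814


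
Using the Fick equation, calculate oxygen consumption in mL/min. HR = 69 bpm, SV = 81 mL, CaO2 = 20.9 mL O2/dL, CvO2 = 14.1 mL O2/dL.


CO = HR*SV = 69*81/1000 = 5.589 L/min
a-v O2 diff = 20.9 - 14.1 = 6.8 mL/dL
VO2 = CO * (CaO2-CvO2) * 10 dL/L
VO2 = 5.589 * 6.8 * 10
VO2 = 380.1 mL/min


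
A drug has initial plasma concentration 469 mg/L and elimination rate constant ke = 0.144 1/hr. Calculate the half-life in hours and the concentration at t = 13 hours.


t_half = ln(2) / ke = 0.693147 / 0.144 = 4.814 hr
C(t) = C0 * exp(-ke*t) = 469 * exp(-0.144*13)
C(13) = 72.14 mg/L


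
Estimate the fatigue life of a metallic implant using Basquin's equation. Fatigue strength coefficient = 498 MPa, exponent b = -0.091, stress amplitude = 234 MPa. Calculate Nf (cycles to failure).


sigma_a = sigma_f' * (2Nf)^b
2Nf = (sigma_a/sigma_f')^(1/b)
2Nf = (234/498)^(1/-0.091)
2Nf = 4022.9422
Nf = 2011


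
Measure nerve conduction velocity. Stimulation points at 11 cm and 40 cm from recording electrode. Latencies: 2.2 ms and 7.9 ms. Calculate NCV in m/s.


Distance = (40 - 11) / 100 = 0.29 m
dt = (7.9 - 2.2) / 1000 = 0.0057 s
NCV = dist / dt = 50.88 m/s


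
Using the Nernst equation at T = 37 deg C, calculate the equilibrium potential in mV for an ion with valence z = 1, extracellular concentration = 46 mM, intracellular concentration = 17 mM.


E = (RT/(zF)) * ln(C_out/C_in)
T = 37 + 273.15 = 310.15 K
E = (8.314 * 310.15 / (1 * 96485)) * ln(46/17)
E = 26.6 mV


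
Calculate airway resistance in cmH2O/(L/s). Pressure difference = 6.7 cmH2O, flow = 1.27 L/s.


R = dP / flow
R = 6.7 / 1.27
R = 5.276 cmH2O/(L/s)


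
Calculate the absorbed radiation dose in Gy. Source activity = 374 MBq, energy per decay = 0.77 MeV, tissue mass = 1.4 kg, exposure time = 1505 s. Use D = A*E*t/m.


A = 374 MBq = 3.7400e+08 Bq
E = 0.77 MeV = 1.23354e-13 J
D = A*E*t/m = 3.7400e+08*1.23354e-13*1505/1.4
D = 0.04959 Gy


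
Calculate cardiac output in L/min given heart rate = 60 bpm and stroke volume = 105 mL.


CO = HR * SV
CO = 60 * 105 / 1000
CO = 6.3 L/min


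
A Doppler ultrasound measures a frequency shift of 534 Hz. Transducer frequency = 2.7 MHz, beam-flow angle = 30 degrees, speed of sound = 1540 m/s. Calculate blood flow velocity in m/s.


v = fd * c / (2 * f0 * cos(theta))
v = 534 * 1540 / (2 * 2.7000e+06 * cos(30))
v = 0.1758 m/s


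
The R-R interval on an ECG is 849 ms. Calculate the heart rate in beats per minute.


HR = 60 / RR_interval(s)
RR = 849 ms = 0.849 s
HR = 60 / 0.849 = 70.67 bpm


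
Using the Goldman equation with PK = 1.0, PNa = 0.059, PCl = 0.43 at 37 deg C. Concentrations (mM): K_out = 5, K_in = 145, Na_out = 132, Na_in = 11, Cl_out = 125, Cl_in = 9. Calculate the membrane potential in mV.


Vm = (RT/F)*ln((PK*Ko + PNa*Nao + PCl*Cli)/(PK*Ki + PNa*Nai + PCl*Clo))
Numer = 16.658, Denom = 199.399
Vm = -66.34 mV


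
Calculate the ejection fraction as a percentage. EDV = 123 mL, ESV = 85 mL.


SV = EDV - ESV = 123 - 85 = 38 mL
EF = SV/EDV * 100 = 38/123 * 100
EF = 30.89%


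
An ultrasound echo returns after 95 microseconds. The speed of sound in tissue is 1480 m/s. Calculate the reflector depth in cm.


depth = c * t / 2
t = 95 us = 9.5000e-05 s
depth = 1480 * 9.5000e-05 / 2
depth = 0.0703 m = 7.03 cm


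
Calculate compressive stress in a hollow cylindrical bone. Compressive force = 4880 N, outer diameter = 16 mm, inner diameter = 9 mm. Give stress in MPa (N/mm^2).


A = pi*(r_o^2 - r_i^2)
r_o = 8 mm, r_i = 4.5 mm
A = 137.445 mm^2
sigma = F/A = 4880 / 137.445
sigma = 35.51 MPa


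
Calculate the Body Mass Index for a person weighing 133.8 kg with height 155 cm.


BMI = weight / height^2
height = 155 cm = 1.55 m
BMI = 133.8 / 1.55^2
BMI = 55.69 kg/m^2


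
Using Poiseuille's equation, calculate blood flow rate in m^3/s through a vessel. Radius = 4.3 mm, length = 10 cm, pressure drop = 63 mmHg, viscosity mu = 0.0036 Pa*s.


Q = pi*r^4*dP / (8*mu*L)
r = 0.0043 m, L = 0.1 m
dP = 63 mmHg = 8399.286 Pa
Q = 0.003132 m^3/s


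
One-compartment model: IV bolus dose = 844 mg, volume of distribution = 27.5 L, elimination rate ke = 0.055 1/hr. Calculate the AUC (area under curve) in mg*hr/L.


C0 = Dose/Vd = 844/27.5 = 30.6909 mg/L
AUC = C0/ke = 30.6909/0.055
AUC = 558 mg*hr/L


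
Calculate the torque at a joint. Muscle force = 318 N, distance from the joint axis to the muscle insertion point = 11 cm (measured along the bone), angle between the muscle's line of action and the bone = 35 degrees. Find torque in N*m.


Torque = F * d * sin(theta)   (moment arm = d*sin(theta))
d = 11 cm = 0.11 m
Torque = 318 * 0.11 * sin(35)
Torque = 20.06 N*m


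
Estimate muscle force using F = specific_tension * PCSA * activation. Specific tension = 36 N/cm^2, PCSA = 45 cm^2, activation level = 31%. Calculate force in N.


F = sigma * PCSA * activation
F = 36 * 45 * 0.31
F = 502.2 N


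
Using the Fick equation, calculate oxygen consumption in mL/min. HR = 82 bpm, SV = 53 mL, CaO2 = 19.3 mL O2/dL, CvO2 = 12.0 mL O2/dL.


CO = HR*SV = 82*53/1000 = 4.346 L/min
a-v O2 diff = 19.3 - 12.0 = 7.3 mL/dL
VO2 = CO * (CaO2-CvO2) * 10 dL/L
VO2 = 4.346 * 7.3 * 10
VO2 = 317.3 mL/min


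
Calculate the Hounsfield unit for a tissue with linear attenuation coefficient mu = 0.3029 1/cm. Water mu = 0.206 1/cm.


HU = ((mu_tissue - mu_water) / mu_water) * 1000
HU = ((0.3029 - 0.206) / 0.206) * 1000
HU = 470.4


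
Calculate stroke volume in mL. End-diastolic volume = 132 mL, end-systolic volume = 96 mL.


SV = EDV - ESV
SV = 132 - 96
SV = 36 mL


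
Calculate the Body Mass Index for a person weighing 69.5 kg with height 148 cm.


BMI = weight / height^2
height = 148 cm = 1.48 m
BMI = 69.5 / 1.48^2
BMI = 31.73 kg/m^2


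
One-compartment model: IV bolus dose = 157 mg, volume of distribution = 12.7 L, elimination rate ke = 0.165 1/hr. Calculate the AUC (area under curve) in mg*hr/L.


C0 = Dose/Vd = 157/12.7 = 12.3622 mg/L
AUC = C0/ke = 12.3622/0.165
AUC = 74.92 mg*hr/L


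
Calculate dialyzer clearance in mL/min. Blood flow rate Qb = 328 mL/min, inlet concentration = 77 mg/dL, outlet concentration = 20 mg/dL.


K = Qb * (Cb_in - Cb_out) / Cb_in
K = 328 * (77 - 20) / 77
K = 242.8 mL/min


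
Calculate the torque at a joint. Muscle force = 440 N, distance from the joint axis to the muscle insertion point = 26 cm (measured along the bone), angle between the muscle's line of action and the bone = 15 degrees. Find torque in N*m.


Torque = F * d * sin(theta)   (moment arm = d*sin(theta))
d = 26 cm = 0.26 m
Torque = 440 * 0.26 * sin(15)
Torque = 29.61 N*m


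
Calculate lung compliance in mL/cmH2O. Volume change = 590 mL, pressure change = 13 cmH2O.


C = dV / dP
C = 590 / 13
C = 45.38 mL/cmH2O


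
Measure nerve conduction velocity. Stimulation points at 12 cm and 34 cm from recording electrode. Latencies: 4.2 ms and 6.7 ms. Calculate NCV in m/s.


Distance = (34 - 12) / 100 = 0.22 m
dt = (6.7 - 4.2) / 1000 = 0.0025 s
NCV = dist / dt = 88 m/s


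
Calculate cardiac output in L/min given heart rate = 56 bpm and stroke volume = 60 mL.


CO = HR * SV
CO = 56 * 60 / 1000
CO = 3.36 L/min


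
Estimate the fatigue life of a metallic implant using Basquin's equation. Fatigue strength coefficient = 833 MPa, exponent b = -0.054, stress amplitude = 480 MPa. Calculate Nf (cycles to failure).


sigma_a = sigma_f' * (2Nf)^b
2Nf = (sigma_a/sigma_f')^(1/b)
2Nf = (480/833)^(1/-0.054)
2Nf = 27127.079
Nf = 1.356e+04


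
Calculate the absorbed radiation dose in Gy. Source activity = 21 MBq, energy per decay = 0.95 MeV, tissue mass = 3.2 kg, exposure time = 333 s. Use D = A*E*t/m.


A = 21 MBq = 2.1000e+07 Bq
E = 0.95 MeV = 1.5219e-13 J
D = A*E*t/m = 2.1000e+07*1.5219e-13*333/3.2
D = 3.3258e-04 Gy


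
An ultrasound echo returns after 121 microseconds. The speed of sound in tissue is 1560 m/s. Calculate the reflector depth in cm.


depth = c * t / 2
t = 121 us = 1.2100e-04 s
depth = 1560 * 1.2100e-04 / 2
depth = 0.09438 m = 9.438 cm


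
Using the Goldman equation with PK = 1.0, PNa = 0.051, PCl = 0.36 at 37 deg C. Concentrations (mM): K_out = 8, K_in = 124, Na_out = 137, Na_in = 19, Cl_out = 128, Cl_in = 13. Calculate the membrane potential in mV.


Vm = (RT/F)*ln((PK*Ko + PNa*Nao + PCl*Cli)/(PK*Ki + PNa*Nai + PCl*Clo))
Numer = 19.667, Denom = 171.049
Vm = -57.81 mV


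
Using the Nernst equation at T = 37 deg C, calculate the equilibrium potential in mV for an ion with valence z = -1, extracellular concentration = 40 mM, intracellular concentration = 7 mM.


E = (RT/(zF)) * ln(C_out/C_in)
T = 37 + 273.15 = 310.15 K
E = (8.314 * 310.15 / (-1 * 96485)) * ln(40/7)
E = -46.58 mV


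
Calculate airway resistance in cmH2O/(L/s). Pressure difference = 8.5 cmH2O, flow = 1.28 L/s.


R = dP / flow
R = 8.5 / 1.28
R = 6.641 cmH2O/(L/s)


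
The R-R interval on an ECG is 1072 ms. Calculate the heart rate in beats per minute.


HR = 60 / RR_interval(s)
RR = 1072 ms = 1.072 s
HR = 60 / 1.072 = 55.97 bpm


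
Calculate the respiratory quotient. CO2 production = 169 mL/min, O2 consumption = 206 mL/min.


RQ = VCO2 / VO2
RQ = 169 / 206
RQ = 0.8204


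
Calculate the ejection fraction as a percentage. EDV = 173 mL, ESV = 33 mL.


SV = EDV - ESV = 173 - 33 = 140 mL
EF = SV/EDV * 100 = 140/173 * 100
EF = 80.92%


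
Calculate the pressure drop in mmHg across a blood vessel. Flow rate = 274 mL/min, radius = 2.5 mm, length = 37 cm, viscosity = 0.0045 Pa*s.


dP = 8*mu*L*Q / (pi*r^4)
Q = 274 mL/min = 4.56667e-06 m^3/s
dP = 495.671 Pa = 495.671 / 133.322 mmHg = 3.718 mmHg


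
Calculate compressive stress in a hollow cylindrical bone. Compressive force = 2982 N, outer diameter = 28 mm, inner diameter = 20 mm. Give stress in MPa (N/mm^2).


A = pi*(r_o^2 - r_i^2)
r_o = 14 mm, r_i = 10 mm
A = 301.593 mm^2
sigma = F/A = 2982 / 301.593
sigma = 9.887 MPa


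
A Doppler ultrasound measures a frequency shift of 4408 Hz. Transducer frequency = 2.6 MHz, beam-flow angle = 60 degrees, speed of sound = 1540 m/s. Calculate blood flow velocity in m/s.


v = fd * c / (2 * f0 * cos(theta))
v = 4408 * 1540 / (2 * 2.6000e+06 * cos(60))
v = 2.611 m/s


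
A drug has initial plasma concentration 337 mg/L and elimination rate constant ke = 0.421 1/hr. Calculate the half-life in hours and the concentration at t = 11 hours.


t_half = ln(2) / ke = 0.693147 / 0.421 = 1.646 hr
C(t) = C0 * exp(-ke*t) = 337 * exp(-0.421*11)
C(11) = 3.284 mg/L


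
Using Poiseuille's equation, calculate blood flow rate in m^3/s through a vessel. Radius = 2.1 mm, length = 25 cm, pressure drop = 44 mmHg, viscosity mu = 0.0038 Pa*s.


Q = pi*r^4*dP / (8*mu*L)
r = 0.0021 m, L = 0.25 m
dP = 44 mmHg = 5866.168 Pa
Q = 4.7159e-05 m^3/s


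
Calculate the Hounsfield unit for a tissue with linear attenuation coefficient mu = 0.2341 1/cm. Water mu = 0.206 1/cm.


HU = ((mu_tissue - mu_water) / mu_water) * 1000
HU = ((0.2341 - 0.206) / 0.206) * 1000
HU = 136.4


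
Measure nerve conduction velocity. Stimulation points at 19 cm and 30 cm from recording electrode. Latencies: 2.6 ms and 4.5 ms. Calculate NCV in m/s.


Distance = (30 - 19) / 100 = 0.11 m
dt = (4.5 - 2.6) / 1000 = 0.0019 s
NCV = dist / dt = 57.89 m/s


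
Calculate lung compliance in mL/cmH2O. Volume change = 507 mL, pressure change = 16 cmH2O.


C = dV / dP
C = 507 / 16
C = 31.69 mL/cmH2O


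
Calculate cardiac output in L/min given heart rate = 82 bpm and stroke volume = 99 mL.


CO = HR * SV
CO = 82 * 99 / 1000
CO = 8.118 L/min


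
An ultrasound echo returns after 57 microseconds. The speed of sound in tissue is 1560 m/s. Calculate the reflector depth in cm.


depth = c * t / 2
t = 57 us = 5.7000e-05 s
depth = 1560 * 5.7000e-05 / 2
depth = 0.04446 m = 4.446 cm


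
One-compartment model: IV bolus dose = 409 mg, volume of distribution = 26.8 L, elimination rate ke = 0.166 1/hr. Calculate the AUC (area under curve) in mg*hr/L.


C0 = Dose/Vd = 409/26.8 = 15.2612 mg/L
AUC = C0/ke = 15.2612/0.166
AUC = 91.93 mg*hr/L


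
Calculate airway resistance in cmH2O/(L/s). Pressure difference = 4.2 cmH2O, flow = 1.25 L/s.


R = dP / flow
R = 4.2 / 1.25
R = 3.36 cmH2O/(L/s)


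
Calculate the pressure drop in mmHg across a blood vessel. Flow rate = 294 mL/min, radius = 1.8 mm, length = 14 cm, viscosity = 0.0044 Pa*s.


dP = 8*mu*L*Q / (pi*r^4)
Q = 294 mL/min = 4.9e-06 m^3/s
dP = 732.195 Pa = 732.195 / 133.322 mmHg = 5.492 mmHg


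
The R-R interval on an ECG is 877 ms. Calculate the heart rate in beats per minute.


HR = 60 / RR_interval(s)
RR = 877 ms = 0.877 s
HR = 60 / 0.877 = 68.42 bpm


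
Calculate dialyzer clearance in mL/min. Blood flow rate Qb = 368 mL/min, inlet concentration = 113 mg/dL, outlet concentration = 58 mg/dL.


K = Qb * (Cb_in - Cb_out) / Cb_in
K = 368 * (113 - 58) / 113
K = 179.1 mL/min


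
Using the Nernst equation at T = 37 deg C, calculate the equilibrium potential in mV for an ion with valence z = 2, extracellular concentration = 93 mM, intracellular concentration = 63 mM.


E = (RT/(zF)) * ln(C_out/C_in)
T = 37 + 273.15 = 310.15 K
E = (8.314 * 310.15 / (2 * 96485)) * ln(93/63)
E = 5.204 mV


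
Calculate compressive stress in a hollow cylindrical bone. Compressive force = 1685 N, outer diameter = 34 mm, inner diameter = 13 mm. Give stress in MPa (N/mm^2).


A = pi*(r_o^2 - r_i^2)
r_o = 17 mm, r_i = 6.5 mm
A = 775.188 mm^2
sigma = F/A = 1685 / 775.188
sigma = 2.174 MPa


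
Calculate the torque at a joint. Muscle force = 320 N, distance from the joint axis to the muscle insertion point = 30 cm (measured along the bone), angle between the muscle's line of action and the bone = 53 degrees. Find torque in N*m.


Torque = F * d * sin(theta)   (moment arm = d*sin(theta))
d = 30 cm = 0.3 m
Torque = 320 * 0.3 * sin(53)
Torque = 76.67 N*m


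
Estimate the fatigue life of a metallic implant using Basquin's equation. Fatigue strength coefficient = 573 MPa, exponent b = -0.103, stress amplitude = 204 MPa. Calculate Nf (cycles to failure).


sigma_a = sigma_f' * (2Nf)^b
2Nf = (sigma_a/sigma_f')^(1/b)
2Nf = (204/573)^(1/-0.103)
2Nf = 22625.926
Nf = 1.131e+04


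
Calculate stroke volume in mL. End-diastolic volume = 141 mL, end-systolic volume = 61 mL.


SV = EDV - ESV
SV = 141 - 61
SV = 80 mL


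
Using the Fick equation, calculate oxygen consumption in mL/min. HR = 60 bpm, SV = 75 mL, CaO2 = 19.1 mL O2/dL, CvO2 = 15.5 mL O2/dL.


CO = HR*SV = 60*75/1000 = 4.5 L/min
a-v O2 diff = 19.1 - 15.5 = 3.6 mL/dL
VO2 = CO * (CaO2-CvO2) * 10 dL/L
VO2 = 4.5 * 3.6 * 10
VO2 = 162 mL/min


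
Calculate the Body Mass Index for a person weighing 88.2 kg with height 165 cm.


BMI = weight / height^2
height = 165 cm = 1.65 m
BMI = 88.2 / 1.65^2
BMI = 32.4 kg/m^2


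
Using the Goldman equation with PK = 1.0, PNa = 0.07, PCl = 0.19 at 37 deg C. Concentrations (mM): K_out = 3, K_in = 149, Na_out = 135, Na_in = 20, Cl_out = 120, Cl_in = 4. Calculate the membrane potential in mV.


Vm = (RT/F)*ln((PK*Ko + PNa*Nao + PCl*Cli)/(PK*Ki + PNa*Nai + PCl*Clo))
Numer = 13.21, Denom = 173.2
Vm = -68.78 mV


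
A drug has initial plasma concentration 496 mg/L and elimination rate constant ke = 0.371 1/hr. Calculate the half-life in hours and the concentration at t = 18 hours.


t_half = ln(2) / ke = 0.693147 / 0.371 = 1.868 hr
C(t) = C0 * exp(-ke*t) = 496 * exp(-0.371*18)
C(18) = 0.6241 mg/L


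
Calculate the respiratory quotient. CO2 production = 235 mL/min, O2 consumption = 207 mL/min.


RQ = VCO2 / VO2
RQ = 235 / 207
RQ = 1.135


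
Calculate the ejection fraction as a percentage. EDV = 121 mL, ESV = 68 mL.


SV = EDV - ESV = 121 - 68 = 53 mL
EF = SV/EDV * 100 = 53/121 * 100
EF = 43.8%


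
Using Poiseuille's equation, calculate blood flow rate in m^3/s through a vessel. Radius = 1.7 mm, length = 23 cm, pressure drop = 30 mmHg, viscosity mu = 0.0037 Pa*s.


Q = pi*r^4*dP / (8*mu*L)
r = 0.0017 m, L = 0.23 m
dP = 30 mmHg = 3999.66 Pa
Q = 1.5415e-05 m^3/s


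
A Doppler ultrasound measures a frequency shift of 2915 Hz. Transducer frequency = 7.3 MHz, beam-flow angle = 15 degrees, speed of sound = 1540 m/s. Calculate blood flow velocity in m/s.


v = fd * c / (2 * f0 * cos(theta))
v = 2915 * 1540 / (2 * 7.3000e+06 * cos(15))
v = 0.3183 m/s


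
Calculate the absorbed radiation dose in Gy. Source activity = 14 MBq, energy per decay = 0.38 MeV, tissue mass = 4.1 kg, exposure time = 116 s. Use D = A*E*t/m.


A = 14 MBq = 1.4000e+07 Bq
E = 0.38 MeV = 6.0876e-14 J
D = A*E*t/m = 1.4000e+07*6.0876e-14*116/4.1
D = 2.4113e-05 Gy


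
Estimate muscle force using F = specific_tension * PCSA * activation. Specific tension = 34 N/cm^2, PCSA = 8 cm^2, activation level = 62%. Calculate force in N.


F = sigma * PCSA * activation
F = 34 * 8 * 0.62
F = 168.6 N


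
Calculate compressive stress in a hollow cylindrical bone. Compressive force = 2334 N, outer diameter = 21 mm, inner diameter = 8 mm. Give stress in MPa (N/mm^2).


A = pi*(r_o^2 - r_i^2)
r_o = 10.5 mm, r_i = 4 mm
A = 296.095 mm^2
sigma = F/A = 2334 / 296.095
sigma = 7.883 MPa


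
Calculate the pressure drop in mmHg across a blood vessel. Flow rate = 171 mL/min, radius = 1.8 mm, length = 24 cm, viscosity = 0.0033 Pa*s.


dP = 8*mu*L*Q / (pi*r^4)
Q = 171 mL/min = 2.85e-06 m^3/s
dP = 547.545 Pa = 547.545 / 133.322 mmHg = 4.107 mmHg


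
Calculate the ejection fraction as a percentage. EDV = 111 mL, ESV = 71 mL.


SV = EDV - ESV = 111 - 71 = 40 mL
EF = SV/EDV * 100 = 40/111 * 100
EF = 36.04%


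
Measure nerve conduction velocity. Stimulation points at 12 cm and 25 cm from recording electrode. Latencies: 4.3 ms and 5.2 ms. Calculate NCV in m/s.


Distance = (25 - 12) / 100 = 0.13 m
dt = (5.2 - 4.3) / 1000 = 9.0000e-04 s
NCV = dist / dt = 144.4 m/s


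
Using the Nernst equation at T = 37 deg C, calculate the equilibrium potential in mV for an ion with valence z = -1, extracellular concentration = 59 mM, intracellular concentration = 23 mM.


E = (RT/(zF)) * ln(C_out/C_in)
T = 37 + 273.15 = 310.15 K
E = (8.314 * 310.15 / (-1 * 96485)) * ln(59/23)
E = -25.18 mV


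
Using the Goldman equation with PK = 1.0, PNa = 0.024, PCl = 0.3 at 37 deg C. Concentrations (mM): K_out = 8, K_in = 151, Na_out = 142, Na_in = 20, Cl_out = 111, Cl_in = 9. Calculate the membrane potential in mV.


Vm = (RT/F)*ln((PK*Ko + PNa*Nao + PCl*Cli)/(PK*Ki + PNa*Nai + PCl*Clo))
Numer = 14.108, Denom = 184.78
Vm = -68.75 mV


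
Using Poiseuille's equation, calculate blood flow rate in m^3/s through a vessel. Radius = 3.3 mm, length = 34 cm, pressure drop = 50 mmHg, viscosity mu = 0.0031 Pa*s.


Q = pi*r^4*dP / (8*mu*L)
r = 0.0033 m, L = 0.34 m
dP = 50 mmHg = 6666.1 Pa
Q = 2.9454e-04 m^3/s


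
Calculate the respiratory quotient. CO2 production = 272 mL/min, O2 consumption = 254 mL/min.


RQ = VCO2 / VO2
RQ = 272 / 254
RQ = 1.071


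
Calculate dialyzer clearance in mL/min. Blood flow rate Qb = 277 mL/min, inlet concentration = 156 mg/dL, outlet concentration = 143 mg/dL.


K = Qb * (Cb_in - Cb_out) / Cb_in
K = 277 * (156 - 143) / 156
K = 23.08 mL/min


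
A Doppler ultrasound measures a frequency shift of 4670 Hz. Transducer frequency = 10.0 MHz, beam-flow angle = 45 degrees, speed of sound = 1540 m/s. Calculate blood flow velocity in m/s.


v = fd * c / (2 * f0 * cos(theta))
v = 4670 * 1540 / (2 * 1.0000e+07 * cos(45))
v = 0.5085 m/s


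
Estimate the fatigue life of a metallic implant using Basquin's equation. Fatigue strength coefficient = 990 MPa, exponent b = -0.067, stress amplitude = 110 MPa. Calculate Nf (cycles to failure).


sigma_a = sigma_f' * (2Nf)^b
2Nf = (sigma_a/sigma_f')^(1/b)
2Nf = (110/990)^(1/-0.067)
2Nf = 1.7475335e+14
Nf = 8.7377e+13


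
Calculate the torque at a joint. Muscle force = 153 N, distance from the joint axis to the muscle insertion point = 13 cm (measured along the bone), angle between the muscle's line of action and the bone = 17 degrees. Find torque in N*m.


Torque = F * d * sin(theta)   (moment arm = d*sin(theta))
d = 13 cm = 0.13 m
Torque = 153 * 0.13 * sin(17)
Torque = 5.815 N*m


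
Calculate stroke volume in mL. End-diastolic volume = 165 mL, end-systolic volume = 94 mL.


SV = EDV - ESV
SV = 165 - 94
SV = 71 mL


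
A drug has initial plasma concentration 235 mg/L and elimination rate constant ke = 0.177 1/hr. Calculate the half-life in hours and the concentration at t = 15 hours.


t_half = ln(2) / ke = 0.693147 / 0.177 = 3.916 hr
C(t) = C0 * exp(-ke*t) = 235 * exp(-0.177*15)
C(15) = 16.52 mg/L


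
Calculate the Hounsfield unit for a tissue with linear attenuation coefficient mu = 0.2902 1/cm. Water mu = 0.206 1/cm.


HU = ((mu_tissue - mu_water) / mu_water) * 1000
HU = ((0.2902 - 0.206) / 0.206) * 1000
HU = 408.7


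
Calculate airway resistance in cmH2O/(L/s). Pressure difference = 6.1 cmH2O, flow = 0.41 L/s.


R = dP / flow
R = 6.1 / 0.41
R = 14.88 cmH2O/(L/s)


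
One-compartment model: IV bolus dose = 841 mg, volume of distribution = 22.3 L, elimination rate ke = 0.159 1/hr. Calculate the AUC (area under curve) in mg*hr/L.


C0 = Dose/Vd = 841/22.3 = 37.713 mg/L
AUC = C0/ke = 37.713/0.159
AUC = 237.2 mg*hr/L


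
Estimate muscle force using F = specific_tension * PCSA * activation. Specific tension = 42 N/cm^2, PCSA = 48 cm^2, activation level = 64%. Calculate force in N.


F = sigma * PCSA * activation
F = 42 * 48 * 0.64
F = 1290 N


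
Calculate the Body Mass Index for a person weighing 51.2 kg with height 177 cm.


BMI = weight / height^2
height = 177 cm = 1.77 m
BMI = 51.2 / 1.77^2
BMI = 16.34 kg/m^2


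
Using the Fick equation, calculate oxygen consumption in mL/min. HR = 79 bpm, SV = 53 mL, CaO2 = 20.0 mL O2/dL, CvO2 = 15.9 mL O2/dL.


CO = HR*SV = 79*53/1000 = 4.187 L/min
a-v O2 diff = 20.0 - 15.9 = 4.1 mL/dL
VO2 = CO * (CaO2-CvO2) * 10 dL/L
VO2 = 4.187 * 4.1 * 10
VO2 = 171.7 mL/min


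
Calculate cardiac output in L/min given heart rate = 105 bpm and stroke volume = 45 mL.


CO = HR * SV
CO = 105 * 45 / 1000
CO = 4.725 L/min


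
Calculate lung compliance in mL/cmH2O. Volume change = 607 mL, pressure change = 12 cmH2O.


C = dV / dP
C = 607 / 12
C = 50.58 mL/cmH2O


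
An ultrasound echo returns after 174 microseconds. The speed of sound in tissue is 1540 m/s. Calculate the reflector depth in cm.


depth = c * t / 2
t = 174 us = 1.7400e-04 s
depth = 1540 * 1.7400e-04 / 2
depth = 0.13398 m = 13.398 cm


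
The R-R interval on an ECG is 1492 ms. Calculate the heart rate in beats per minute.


HR = 60 / RR_interval(s)
RR = 1492 ms = 1.492 s
HR = 60 / 1.492 = 40.21 bpm


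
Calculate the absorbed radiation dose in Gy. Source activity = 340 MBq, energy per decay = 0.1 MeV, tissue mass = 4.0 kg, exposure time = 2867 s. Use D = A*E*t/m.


A = 340 MBq = 3.4000e+08 Bq
E = 0.1 MeV = 1.602e-14 J
D = A*E*t/m = 3.4000e+08*1.602e-14*2867/4.0
D = 0.003904 Gy


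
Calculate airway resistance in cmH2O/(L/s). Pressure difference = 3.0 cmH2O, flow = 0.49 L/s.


R = dP / flow
R = 3.0 / 0.49
R = 6.122 cmH2O/(L/s)


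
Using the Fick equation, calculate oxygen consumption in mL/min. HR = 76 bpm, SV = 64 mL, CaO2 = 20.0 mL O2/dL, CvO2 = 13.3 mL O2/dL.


CO = HR*SV = 76*64/1000 = 4.864 L/min
a-v O2 diff = 20.0 - 13.3 = 6.7 mL/dL
VO2 = CO * (CaO2-CvO2) * 10 dL/L
VO2 = 4.864 * 6.7 * 10
VO2 = 325.9 mL/min


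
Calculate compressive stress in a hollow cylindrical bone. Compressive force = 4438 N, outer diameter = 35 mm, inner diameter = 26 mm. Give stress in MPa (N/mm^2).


A = pi*(r_o^2 - r_i^2)
r_o = 17.5 mm, r_i = 13 mm
A = 431.184 mm^2
sigma = F/A = 4438 / 431.184
sigma = 10.29 MPa


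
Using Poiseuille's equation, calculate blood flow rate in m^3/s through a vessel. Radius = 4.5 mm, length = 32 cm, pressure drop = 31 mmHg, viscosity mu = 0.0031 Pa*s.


Q = pi*r^4*dP / (8*mu*L)
r = 0.0045 m, L = 0.32 m
dP = 31 mmHg = 4132.982 Pa
Q = 6.7091e-04 m^3/s


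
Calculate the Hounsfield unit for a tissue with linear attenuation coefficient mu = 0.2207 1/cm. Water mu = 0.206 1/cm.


HU = ((mu_tissue - mu_water) / mu_water) * 1000
HU = ((0.2207 - 0.206) / 0.206) * 1000
HU = 71.36


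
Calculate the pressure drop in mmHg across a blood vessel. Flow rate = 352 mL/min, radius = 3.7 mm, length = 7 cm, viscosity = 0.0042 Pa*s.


dP = 8*mu*L*Q / (pi*r^4)
Q = 352 mL/min = 5.86667e-06 m^3/s
dP = 23.4354 Pa = 23.4354 / 133.322 mmHg = 0.1758 mmHg


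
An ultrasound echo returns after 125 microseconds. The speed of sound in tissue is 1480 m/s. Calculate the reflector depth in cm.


depth = c * t / 2
t = 125 us = 1.2500e-04 s
depth = 1480 * 1.2500e-04 / 2
depth = 0.0925 m = 9.25 cm


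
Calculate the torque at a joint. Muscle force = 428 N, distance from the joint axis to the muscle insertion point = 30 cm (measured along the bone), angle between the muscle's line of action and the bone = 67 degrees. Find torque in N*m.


Torque = F * d * sin(theta)   (moment arm = d*sin(theta))
d = 30 cm = 0.3 m
Torque = 428 * 0.3 * sin(67)
Torque = 118.2 N*m


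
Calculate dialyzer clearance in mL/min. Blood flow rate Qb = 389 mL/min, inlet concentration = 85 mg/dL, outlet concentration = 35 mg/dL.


K = Qb * (Cb_in - Cb_out) / Cb_in
K = 389 * (85 - 35) / 85
K = 228.8 mL/min


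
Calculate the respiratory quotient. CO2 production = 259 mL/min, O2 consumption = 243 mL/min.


RQ = VCO2 / VO2
RQ = 259 / 243
RQ = 1.066


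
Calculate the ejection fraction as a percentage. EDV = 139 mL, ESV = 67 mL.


SV = EDV - ESV = 139 - 67 = 72 mL
EF = SV/EDV * 100 = 72/139 * 100
EF = 51.8%


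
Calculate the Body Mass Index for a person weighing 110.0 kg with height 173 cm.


BMI = weight / height^2
height = 173 cm = 1.73 m
BMI = 110.0 / 1.73^2
BMI = 36.75 kg/m^2


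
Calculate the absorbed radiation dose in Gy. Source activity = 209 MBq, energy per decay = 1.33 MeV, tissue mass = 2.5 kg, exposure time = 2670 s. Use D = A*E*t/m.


A = 209 MBq = 2.0900e+08 Bq
E = 1.33 MeV = 2.13066e-13 J
D = A*E*t/m = 2.0900e+08*2.13066e-13*2670/2.5
D = 0.04756 Gy


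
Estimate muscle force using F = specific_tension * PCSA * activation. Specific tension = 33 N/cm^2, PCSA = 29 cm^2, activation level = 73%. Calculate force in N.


F = sigma * PCSA * activation
F = 33 * 29 * 0.73
F = 698.6 N


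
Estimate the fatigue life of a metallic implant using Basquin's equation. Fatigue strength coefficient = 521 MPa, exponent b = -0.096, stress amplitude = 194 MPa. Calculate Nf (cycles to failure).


sigma_a = sigma_f' * (2Nf)^b
2Nf = (sigma_a/sigma_f')^(1/b)
2Nf = (194/521)^(1/-0.096)
2Nf = 29452.688
Nf = 1.473e+04


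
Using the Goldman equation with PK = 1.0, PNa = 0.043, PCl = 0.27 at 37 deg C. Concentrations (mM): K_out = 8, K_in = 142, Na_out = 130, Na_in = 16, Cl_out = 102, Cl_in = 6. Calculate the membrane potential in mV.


Vm = (RT/F)*ln((PK*Ko + PNa*Nao + PCl*Cli)/(PK*Ki + PNa*Nai + PCl*Clo))
Numer = 15.21, Denom = 170.228
Vm = -64.55 mV


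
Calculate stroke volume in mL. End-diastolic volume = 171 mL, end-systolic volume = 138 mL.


SV = EDV - ESV
SV = 171 - 138
SV = 33 mL


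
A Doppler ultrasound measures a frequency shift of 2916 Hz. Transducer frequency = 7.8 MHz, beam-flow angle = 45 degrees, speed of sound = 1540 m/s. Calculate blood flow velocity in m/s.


v = fd * c / (2 * f0 * cos(theta))
v = 2916 * 1540 / (2 * 7.8000e+06 * cos(45))
v = 0.4071 m/s


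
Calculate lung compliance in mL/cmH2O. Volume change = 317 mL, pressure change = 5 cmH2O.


C = dV / dP
C = 317 / 5
C = 63.4 mL/cmH2O


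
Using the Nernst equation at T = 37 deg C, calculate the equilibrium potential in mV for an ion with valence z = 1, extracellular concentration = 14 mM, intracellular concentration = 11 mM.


E = (RT/(zF)) * ln(C_out/C_in)
T = 37 + 273.15 = 310.15 K
E = (8.314 * 310.15 / (1 * 96485)) * ln(14/11)
E = 6.445 mV


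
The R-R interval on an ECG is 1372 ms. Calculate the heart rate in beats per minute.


HR = 60 / RR_interval(s)
RR = 1372 ms = 1.372 s
HR = 60 / 1.372 = 43.73 bpm


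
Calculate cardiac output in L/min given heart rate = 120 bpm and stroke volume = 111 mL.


CO = HR * SV
CO = 120 * 111 / 1000
CO = 13.32 L/min


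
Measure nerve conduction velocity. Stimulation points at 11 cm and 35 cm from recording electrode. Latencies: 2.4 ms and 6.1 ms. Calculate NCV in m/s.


Distance = (35 - 11) / 100 = 0.24 m
dt = (6.1 - 2.4) / 1000 = 0.0037 s
NCV = dist / dt = 64.86 m/s


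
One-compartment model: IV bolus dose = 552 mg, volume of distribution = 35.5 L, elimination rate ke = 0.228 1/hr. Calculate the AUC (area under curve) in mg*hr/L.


C0 = Dose/Vd = 552/35.5 = 15.5493 mg/L
AUC = C0/ke = 15.5493/0.228
AUC = 68.2 mg*hr/L


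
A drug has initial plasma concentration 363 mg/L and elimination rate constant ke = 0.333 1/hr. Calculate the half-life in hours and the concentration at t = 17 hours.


t_half = ln(2) / ke = 0.693147 / 0.333 = 2.082 hr
C(t) = C0 * exp(-ke*t) = 363 * exp(-0.333*17)
C(17) = 1.263 mg/L


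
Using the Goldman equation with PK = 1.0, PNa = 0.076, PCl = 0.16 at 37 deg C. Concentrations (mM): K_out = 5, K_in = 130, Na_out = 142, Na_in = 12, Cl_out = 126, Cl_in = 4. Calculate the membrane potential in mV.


Vm = (RT/F)*ln((PK*Ko + PNa*Nao + PCl*Cli)/(PK*Ki + PNa*Nai + PCl*Clo))
Numer = 16.432, Denom = 151.072
Vm = -59.29 mV


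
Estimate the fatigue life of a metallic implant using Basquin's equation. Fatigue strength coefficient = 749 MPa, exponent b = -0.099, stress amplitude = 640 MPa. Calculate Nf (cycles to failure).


sigma_a = sigma_f' * (2Nf)^b
2Nf = (sigma_a/sigma_f')^(1/b)
2Nf = (640/749)^(1/-0.099)
2Nf = 4.8968592
Nf = 2.448


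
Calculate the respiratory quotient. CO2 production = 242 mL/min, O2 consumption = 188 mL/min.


RQ = VCO2 / VO2
RQ = 242 / 188
RQ = 1.287


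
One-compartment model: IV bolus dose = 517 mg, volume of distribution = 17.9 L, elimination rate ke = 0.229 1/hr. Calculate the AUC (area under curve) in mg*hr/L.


C0 = Dose/Vd = 517/17.9 = 28.8827 mg/L
AUC = C0/ke = 28.8827/0.229
AUC = 126.1 mg*hr/L


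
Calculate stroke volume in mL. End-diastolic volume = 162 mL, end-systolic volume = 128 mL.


SV = EDV - ESV
SV = 162 - 128
SV = 34 mL


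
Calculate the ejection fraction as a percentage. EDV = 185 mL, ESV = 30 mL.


SV = EDV - ESV = 185 - 30 = 155 mL
EF = SV/EDV * 100 = 155/185 * 100
EF = 83.78%


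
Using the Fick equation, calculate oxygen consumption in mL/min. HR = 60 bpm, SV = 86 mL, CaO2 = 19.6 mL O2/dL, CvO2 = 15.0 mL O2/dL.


CO = HR*SV = 60*86/1000 = 5.16 L/min
a-v O2 diff = 19.6 - 15.0 = 4.6 mL/dL
VO2 = CO * (CaO2-CvO2) * 10 dL/L
VO2 = 5.16 * 4.6 * 10
VO2 = 237.4 mL/min


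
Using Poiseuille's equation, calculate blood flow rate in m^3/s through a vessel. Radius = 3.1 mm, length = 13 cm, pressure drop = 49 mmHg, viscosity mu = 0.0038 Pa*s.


Q = pi*r^4*dP / (8*mu*L)
r = 0.0031 m, L = 0.13 m
dP = 49 mmHg = 6532.778 Pa
Q = 4.7960e-04 m^3/s


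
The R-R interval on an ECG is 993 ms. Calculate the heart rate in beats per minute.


HR = 60 / RR_interval(s)
RR = 993 ms = 0.993 s
HR = 60 / 0.993 = 60.42 bpm


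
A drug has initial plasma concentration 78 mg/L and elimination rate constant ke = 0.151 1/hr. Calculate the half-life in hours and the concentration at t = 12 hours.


t_half = ln(2) / ke = 0.693147 / 0.151 = 4.59 hr
C(t) = C0 * exp(-ke*t) = 78 * exp(-0.151*12)
C(12) = 12.74 mg/L


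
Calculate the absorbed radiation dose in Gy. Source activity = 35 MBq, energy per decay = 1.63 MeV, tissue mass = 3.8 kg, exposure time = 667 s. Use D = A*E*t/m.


A = 35 MBq = 3.5000e+07 Bq
E = 1.63 MeV = 2.61126e-13 J
D = A*E*t/m = 3.5000e+07*2.61126e-13*667/3.8
D = 0.001604 Gy


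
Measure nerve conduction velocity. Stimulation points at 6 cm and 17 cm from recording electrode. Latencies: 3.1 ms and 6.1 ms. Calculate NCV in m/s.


Distance = (17 - 6) / 100 = 0.11 m
dt = (6.1 - 3.1) / 1000 = 0.003 s
NCV = dist / dt = 36.67 m/s


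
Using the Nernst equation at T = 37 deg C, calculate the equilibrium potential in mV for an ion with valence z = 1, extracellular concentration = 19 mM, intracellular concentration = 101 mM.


E = (RT/(zF)) * ln(C_out/C_in)
T = 37 + 273.15 = 310.15 K
E = (8.314 * 310.15 / (1 * 96485)) * ln(19/101)
E = -44.65 mV


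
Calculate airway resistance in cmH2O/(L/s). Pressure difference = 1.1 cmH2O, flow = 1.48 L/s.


R = dP / flow
R = 1.1 / 1.48
R = 0.7432 cmH2O/(L/s)


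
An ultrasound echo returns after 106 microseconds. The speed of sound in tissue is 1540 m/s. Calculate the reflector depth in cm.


depth = c * t / 2
t = 106 us = 1.0600e-04 s
depth = 1540 * 1.0600e-04 / 2
depth = 0.08162 m = 8.162 cm


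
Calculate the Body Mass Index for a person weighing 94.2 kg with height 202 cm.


BMI = weight / height^2
height = 202 cm = 2.02 m
BMI = 94.2 / 2.02^2
BMI = 23.09 kg/m^2


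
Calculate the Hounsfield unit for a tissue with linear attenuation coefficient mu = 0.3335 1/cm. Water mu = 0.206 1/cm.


HU = ((mu_tissue - mu_water) / mu_water) * 1000
HU = ((0.3335 - 0.206) / 0.206) * 1000
HU = 618.9


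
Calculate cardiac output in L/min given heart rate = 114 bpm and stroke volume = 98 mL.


CO = HR * SV
CO = 114 * 98 / 1000
CO = 11.17 L/min


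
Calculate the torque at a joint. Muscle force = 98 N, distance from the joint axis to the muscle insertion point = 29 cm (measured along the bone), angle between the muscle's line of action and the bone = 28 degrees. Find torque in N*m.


Torque = F * d * sin(theta)   (moment arm = d*sin(theta))
d = 29 cm = 0.29 m
Torque = 98 * 0.29 * sin(28)
Torque = 13.34 N*m
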